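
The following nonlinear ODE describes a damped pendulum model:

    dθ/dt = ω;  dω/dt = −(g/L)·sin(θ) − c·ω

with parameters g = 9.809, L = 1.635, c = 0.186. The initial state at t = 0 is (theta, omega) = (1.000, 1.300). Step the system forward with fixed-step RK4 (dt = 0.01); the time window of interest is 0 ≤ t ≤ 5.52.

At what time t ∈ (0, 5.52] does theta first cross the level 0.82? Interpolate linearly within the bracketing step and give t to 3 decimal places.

t=0.000: state=(1.000, 1.300)
step 1 (dt=0.01): k1=(1.300, -5.290), k2=(1.274, -5.306), k3=(1.273, -5.306), k4=(1.247, -5.321); state += dt/6·(k1+2k2+2k3+k4)
t=0.010: state=(1.013, 1.247)
t=0.020: state=(1.025, 1.194)
t=0.030: state=(1.037, 1.140)
continuing one RK4 step at a time; state shown every 20 steps (Δt=0.2):
t=0.200: state=(1.151, 0.207)
t=0.400: state=(1.084, -0.868)
t=0.590: state=(0.831, -1.760)
next step: t=0.600: state=(0.813, -1.801) — theta has crossed 0.82
linear interpolation between t=0.590 (0.83118) and t=0.600 (0.81338) → t≈0.596

t = 0.596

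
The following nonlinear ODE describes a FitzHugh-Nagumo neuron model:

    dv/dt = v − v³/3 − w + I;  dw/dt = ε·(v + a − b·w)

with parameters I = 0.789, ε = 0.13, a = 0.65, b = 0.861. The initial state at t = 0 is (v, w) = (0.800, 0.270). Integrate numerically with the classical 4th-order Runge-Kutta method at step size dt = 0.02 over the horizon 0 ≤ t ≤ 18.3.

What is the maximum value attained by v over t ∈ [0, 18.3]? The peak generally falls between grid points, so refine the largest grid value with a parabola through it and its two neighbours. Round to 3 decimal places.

t=0.000: state=(0.800, 0.270)
step 1 (dt=0.02): k1=(1.148, 0.158), k2=(1.151, 0.160), k3=(1.151, 0.160), k4=(1.153, 0.161); state += dt/6·(k1+2k2+2k3+k4)
t=0.020: state=(0.823, 0.273)
t=0.040: state=(0.846, 0.276)
t=0.060: state=(0.869, 0.280)
continuing one RK4 step at a time; state shown every 50 steps (Δt=1):
t=1.000: state=(1.687, 0.484)
t=2.000: state=(1.785, 0.731)
t=3.000: state=(1.701, 0.948)
t=4.000: state=(1.599, 1.130)
t=5.000: state=(1.493, 1.281)
t=6.000: state=(1.383, 1.402)
t=7.000: state=(1.268, 1.496)
t=8.000: state=(1.143, 1.566)
t=9.000: state=(1.001, 1.612)
t=10.000: state=(0.822, 1.634)
t=11.000: state=(0.561, 1.627)
t=12.000: state=(0.069, 1.576)
t=13.000: state=(-1.004, 1.438)
t=14.000: state=(-1.810, 1.179)
t=15.000: state=(-1.824, 0.908)
t=16.000: state=(-1.727, 0.673)
t=17.000: state=(-1.619, 0.476)
t=18.000: state=(-1.509, 0.313)
t=18.300: state=(-1.475, 0.271)
largest grid value and its neighbours: v(1.680)=1.79368, v(1.700)=1.79374, v(1.720)=1.79369
parabola through these three points peaks at t≈1.701 with v≈1.79374

max v = 1.794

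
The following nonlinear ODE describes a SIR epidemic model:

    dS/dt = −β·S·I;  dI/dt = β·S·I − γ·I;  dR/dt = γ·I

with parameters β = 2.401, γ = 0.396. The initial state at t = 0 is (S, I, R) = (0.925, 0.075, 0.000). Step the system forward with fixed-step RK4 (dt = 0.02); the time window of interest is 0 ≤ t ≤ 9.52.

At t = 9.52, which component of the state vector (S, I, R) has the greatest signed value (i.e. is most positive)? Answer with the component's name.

largest component: R

t=0.000: state=(0.925, 0.075, 0.000)
step 1 (dt=0.02): k1=(-0.167, 0.137, 0.030), k2=(-0.169, 0.139, 0.030), k3=(-0.169, 0.139, 0.030), k4=(-0.172, 0.141, 0.031); state += dt/6·(k1+2k2+2k3+k4)
t=0.020: state=(0.922, 0.078, 0.001)
t=0.040: state=(0.918, 0.081, 0.001)
t=0.060: state=(0.915, 0.084, 0.002)
continuing one RK4 step at a time; state shown every 25 steps (Δt=0.5):
t=0.500: state=(0.801, 0.175, 0.024)
t=1.000: state=(0.593, 0.334, 0.073)
t=1.500: state=(0.361, 0.484, 0.155)
t=2.000: state=(0.192, 0.549, 0.259)
t=2.500: state=(0.100, 0.533, 0.367)
t=3.000: state=(0.054, 0.478, 0.468)
t=3.500: state=(0.032, 0.412, 0.556)
t=4.000: state=(0.020, 0.349, 0.631)
t=4.500: state=(0.014, 0.292, 0.694)
t=5.000: state=(0.010, 0.243, 0.747)
t=5.500: state=(0.008, 0.201, 0.791)
t=6.000: state=(0.006, 0.167, 0.827)
t=6.500: state=(0.005, 0.138, 0.857)
t=7.000: state=(0.004, 0.113, 0.882)
t=7.500: state=(0.004, 0.094, 0.903)
t=8.000: state=(0.004, 0.077, 0.919)
t=8.500: state=(0.003, 0.063, 0.933)
t=9.000: state=(0.003, 0.052, 0.945)
t=9.500: state=(0.003, 0.043, 0.954)
t=9.520: state=(0.003, 0.043, 0.954)
compare at T: S=0.003, I=0.043, R=0.954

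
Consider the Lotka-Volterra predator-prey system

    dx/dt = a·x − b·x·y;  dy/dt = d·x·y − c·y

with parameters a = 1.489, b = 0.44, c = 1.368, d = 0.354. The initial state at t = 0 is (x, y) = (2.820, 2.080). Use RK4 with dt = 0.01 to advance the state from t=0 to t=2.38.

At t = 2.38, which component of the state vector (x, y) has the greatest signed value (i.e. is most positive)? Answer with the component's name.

t=0.000: state=(2.820, 2.080)
step 1 (dt=0.01): k1=(1.618, -0.769), k2=(1.628, -0.762), k3=(1.628, -0.762), k4=(1.637, -0.754); state += dt/6·(k1+2k2+2k3+k4)
t=0.010: state=(2.836, 2.072)
t=0.020: state=(2.853, 2.065)
t=0.030: state=(2.869, 2.058)
continuing one RK4 step at a time; state shown every 10 steps (Δt=0.1):
t=0.100: state=(2.991, 2.010)
t=0.200: state=(3.182, 1.956)
t=0.300: state=(3.391, 1.916)
t=0.400: state=(3.620, 1.892)
t=0.500: state=(3.866, 1.884)
t=0.600: state=(4.130, 1.892)
t=0.700: state=(4.407, 1.920)
t=0.800: state=(4.696, 1.967)
t=0.900: state=(4.991, 2.036)
t=1.000: state=(5.286, 2.130)
t=1.100: state=(5.571, 2.251)
t=1.200: state=(5.837, 2.403)
t=1.300: state=(6.071, 2.588)
t=1.400: state=(6.258, 2.808)
t=1.500: state=(6.383, 3.064)
t=1.600: state=(6.433, 3.353)
t=1.700: state=(6.398, 3.671)
t=1.800: state=(6.271, 4.007)
t=1.900: state=(6.056, 4.348)
t=2.000: state=(5.762, 4.676)
t=2.100: state=(5.408, 4.970)
t=2.200: state=(5.015, 5.213)
t=2.300: state=(4.608, 5.391)
t=2.380: state=(4.287, 5.481)
compare at T: x=4.287, y=5.481

largest component: y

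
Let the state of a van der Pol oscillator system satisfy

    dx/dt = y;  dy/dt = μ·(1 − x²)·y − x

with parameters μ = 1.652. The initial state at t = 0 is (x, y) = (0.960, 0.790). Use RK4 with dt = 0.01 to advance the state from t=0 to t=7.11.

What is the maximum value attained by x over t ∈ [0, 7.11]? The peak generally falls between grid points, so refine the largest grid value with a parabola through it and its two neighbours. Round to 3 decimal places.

max x = 2.017

t=0.000: state=(0.960, 0.790)
step 1 (dt=0.01): k1=(0.790, -0.858), k2=(0.786, -0.872), k3=(0.786, -0.872), k4=(0.781, -0.886); state += dt/6·(k1+2k2+2k3+k4)
t=0.010: state=(0.968, 0.781)
t=0.020: state=(0.976, 0.772)
t=0.030: state=(0.983, 0.763)
continuing one RK4 step at a time; state shown every 25 steps (Δt=0.25):
t=0.250: state=(1.124, 0.504)
t=0.500: state=(1.207, 0.161)
t=0.750: state=(1.208, -0.143)
t=1.000: state=(1.140, -0.395)
t=1.250: state=(1.012, -0.632)
t=1.500: state=(0.821, -0.912)
t=1.750: state=(0.545, -1.325)
t=2.000: state=(0.137, -2.001)
t=2.250: state=(-0.478, -2.917)
t=2.500: state=(-1.252, -2.959)
t=2.750: state=(-1.803, -1.333)
t=3.000: state=(-1.967, -0.160)
t=3.250: state=(-1.948, 0.240)
t=3.500: state=(-1.869, 0.372)
t=3.750: state=(-1.767, 0.439)
t=4.000: state=(-1.650, 0.496)
t=4.250: state=(-1.518, 0.563)
t=4.500: state=(-1.367, 0.653)
t=4.750: state=(-1.188, 0.786)
t=5.000: state=(-0.967, 0.996)
t=5.250: state=(-0.678, 1.355)
t=5.500: state=(-0.266, 1.995)
t=5.750: state=(0.351, 2.975)
t=6.000: state=(1.171, 3.281)
t=6.250: state=(1.805, 1.594)
t=6.500: state=(2.007, 0.228)
t=6.750: state=(1.997, -0.222)
t=7.000: state=(1.921, -0.358)
t=7.110: state=(1.880, -0.390)
largest grid value and its neighbours: x(6.580)=2.01674, x(6.590)=2.01684, x(6.600)=2.01673
parabola through these three points peaks at t≈6.590 with x≈2.01684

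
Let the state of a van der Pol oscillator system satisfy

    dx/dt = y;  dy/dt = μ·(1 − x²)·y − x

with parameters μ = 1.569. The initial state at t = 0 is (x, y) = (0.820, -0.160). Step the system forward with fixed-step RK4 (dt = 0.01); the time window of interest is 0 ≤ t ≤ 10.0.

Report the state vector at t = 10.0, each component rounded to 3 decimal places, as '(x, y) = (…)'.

(x, y) = (-1.651, 0.519)

t=0.000: state=(0.820, -0.160)
step 1 (dt=0.01): k1=(-0.160, -0.902), k2=(-0.165, -0.904), k3=(-0.165, -0.904), k4=(-0.169, -0.906); state += dt/6·(k1+2k2+2k3+k4)
t=0.010: state=(0.818, -0.169)
t=0.020: state=(0.817, -0.178)
t=0.030: state=(0.815, -0.187)
continuing one RK4 step at a time; state shown every 50 steps (Δt=0.5):
t=0.500: state=(0.617, -0.683)
t=1.000: state=(0.072, -1.607)
t=1.500: state=(-1.041, -2.543)
t=2.000: state=(-1.821, -0.436)
t=2.500: state=(-1.784, 0.352)
t=3.000: state=(-1.555, 0.547)
t=3.500: state=(-1.232, 0.766)
t=4.000: state=(-0.743, 1.274)
t=4.500: state=(0.196, 2.696)
t=5.000: state=(1.678, 2.075)
t=5.500: state=(2.009, -0.142)
t=6.000: state=(1.847, -0.423)
t=6.500: state=(1.607, -0.540)
t=7.000: state=(1.296, -0.725)
t=7.500: state=(0.843, -1.154)
t=8.000: state=(0.010, -2.386)
t=8.500: state=(-1.486, -2.660)
t=9.000: state=(-2.016, 0.011)
t=9.500: state=(-1.881, 0.401)
t=10.000: state=(-1.651, 0.519)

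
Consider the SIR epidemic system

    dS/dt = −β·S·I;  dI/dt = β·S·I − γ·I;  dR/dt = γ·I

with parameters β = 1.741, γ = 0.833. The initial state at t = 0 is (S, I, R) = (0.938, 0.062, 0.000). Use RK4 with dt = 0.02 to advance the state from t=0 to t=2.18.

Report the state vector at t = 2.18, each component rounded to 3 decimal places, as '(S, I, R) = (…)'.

t=0.000: state=(0.938, 0.062, 0.000)
step 1 (dt=0.02): k1=(-0.101, 0.050, 0.052), k2=(-0.102, 0.050, 0.052), k3=(-0.102, 0.050, 0.052), k4=(-0.103, 0.050, 0.052); state += dt/6·(k1+2k2+2k3+k4)
t=0.020: state=(0.936, 0.063, 0.001)
t=0.040: state=(0.934, 0.064, 0.002)
t=0.060: state=(0.932, 0.065, 0.003)
continuing one RK4 step at a time; state shown every 5 steps (Δt=0.1):
t=0.100: state=(0.928, 0.067, 0.005)
t=0.200: state=(0.916, 0.072, 0.011)
t=0.300: state=(0.904, 0.078, 0.017)
t=0.400: state=(0.892, 0.084, 0.024)
t=0.500: state=(0.878, 0.090, 0.031)
t=0.600: state=(0.864, 0.097, 0.039)
t=0.700: state=(0.849, 0.103, 0.048)
t=0.800: state=(0.834, 0.110, 0.056)
t=0.900: state=(0.817, 0.117, 0.066)
t=1.000: state=(0.800, 0.124, 0.076)
t=1.100: state=(0.783, 0.131, 0.087)
t=1.200: state=(0.765, 0.138, 0.098)
t=1.300: state=(0.746, 0.144, 0.109)
t=1.400: state=(0.727, 0.151, 0.122)
t=1.500: state=(0.708, 0.157, 0.135)
t=1.600: state=(0.689, 0.164, 0.148)
t=1.700: state=(0.669, 0.169, 0.162)
t=1.800: state=(0.649, 0.175, 0.176)
t=1.900: state=(0.629, 0.180, 0.191)
t=2.000: state=(0.610, 0.184, 0.206)
t=2.100: state=(0.590, 0.188, 0.222)
t=2.180: state=(0.575, 0.191, 0.234)

(S, I, R) = (0.575, 0.191, 0.234)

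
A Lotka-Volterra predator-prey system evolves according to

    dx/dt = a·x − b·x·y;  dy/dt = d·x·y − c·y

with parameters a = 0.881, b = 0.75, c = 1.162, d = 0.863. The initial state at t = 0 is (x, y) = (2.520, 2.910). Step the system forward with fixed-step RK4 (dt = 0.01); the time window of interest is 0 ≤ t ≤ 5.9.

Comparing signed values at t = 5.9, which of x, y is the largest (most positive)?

largest component: x

t=0.000: state=(2.520, 2.910)
step 1 (dt=0.01): k1=(-3.280, 2.947), k2=(-3.286, 2.921), k3=(-3.286, 2.920), k4=(-3.291, 2.893); state += dt/6·(k1+2k2+2k3+k4)
t=0.010: state=(2.487, 2.939)
t=0.020: state=(2.454, 2.968)
t=0.030: state=(2.421, 2.996)
continuing one RK4 step at a time; state shown every 20 steps (Δt=0.2):
t=0.200: state=(1.870, 3.367)
t=0.400: state=(1.327, 3.509)
t=0.600: state=(0.941, 3.375)
t=0.800: state=(0.691, 3.075)
t=1.000: state=(0.534, 2.706)
t=1.200: state=(0.437, 2.331)
t=1.400: state=(0.377, 1.981)
t=1.600: state=(0.342, 1.670)
t=1.800: state=(0.324, 1.402)
t=2.000: state=(0.319, 1.175)
t=2.200: state=(0.324, 0.984)
t=2.400: state=(0.337, 0.826)
t=2.600: state=(0.359, 0.695)
t=2.800: state=(0.389, 0.587)
t=3.000: state=(0.428, 0.500)
t=3.200: state=(0.476, 0.428)
t=3.400: state=(0.535, 0.370)
t=3.600: state=(0.605, 0.324)
t=3.800: state=(0.690, 0.287)
t=4.000: state=(0.790, 0.258)
t=4.200: state=(0.908, 0.237)
t=4.400: state=(1.046, 0.222)
t=4.600: state=(1.208, 0.214)
t=4.800: state=(1.395, 0.212)
t=5.000: state=(1.611, 0.218)
t=5.200: state=(1.858, 0.233)
t=5.400: state=(2.136, 0.260)
t=5.600: state=(2.442, 0.306)
t=5.800: state=(2.768, 0.381)
t=5.900: state=(2.932, 0.433)
compare at T: x=2.932, y=0.433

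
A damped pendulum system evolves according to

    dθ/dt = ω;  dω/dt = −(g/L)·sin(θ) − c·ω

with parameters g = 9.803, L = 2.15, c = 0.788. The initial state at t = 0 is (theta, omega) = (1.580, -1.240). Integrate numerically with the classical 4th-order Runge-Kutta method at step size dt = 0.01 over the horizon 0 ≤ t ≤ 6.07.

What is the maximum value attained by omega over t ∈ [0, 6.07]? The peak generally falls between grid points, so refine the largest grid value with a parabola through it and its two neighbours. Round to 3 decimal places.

max omega = 1.351

t=0.000: state=(1.580, -1.240)
step 1 (dt=0.01): k1=(-1.240, -3.582), k2=(-1.258, -3.568), k3=(-1.258, -3.568), k4=(-1.276, -3.554); state += dt/6·(k1+2k2+2k3+k4)
t=0.010: state=(1.567, -1.276)
t=0.020: state=(1.554, -1.311)
t=0.030: state=(1.541, -1.346)
continuing one RK4 step at a time; state shown every 20 steps (Δt=0.2):
t=0.200: state=(1.265, -1.891)
t=0.400: state=(0.837, -2.343)
t=0.600: state=(0.350, -2.465)
t=0.800: state=(-0.122, -2.191)
t=1.000: state=(-0.506, -1.601)
t=1.200: state=(-0.753, -0.862)
t=1.400: state=(-0.850, -0.122)
t=1.600: state=(-0.808, 0.524)
t=1.800: state=(-0.651, 1.013)
t=2.000: state=(-0.417, 1.295)
t=2.200: state=(-0.149, 1.339)
t=2.400: state=(0.104, 1.157)
t=2.600: state=(0.303, 0.812)
t=2.800: state=(0.423, 0.387)
t=3.000: state=(0.458, -0.034)
t=3.200: state=(0.414, -0.390)
t=3.400: state=(0.309, -0.633)
t=3.600: state=(0.170, -0.741)
t=3.800: state=(0.022, -0.712)
t=4.000: state=(-0.107, -0.568)
t=4.200: state=(-0.200, -0.352)
t=4.400: state=(-0.247, -0.110)
t=4.600: state=(-0.246, 0.114)
t=4.800: state=(-0.204, 0.288)
t=5.000: state=(-0.135, 0.389)
t=5.200: state=(-0.054, 0.411)
t=5.400: state=(0.024, 0.362)
t=5.600: state=(0.087, 0.260)
t=5.800: state=(0.127, 0.130)
t=6.000: state=(0.139, -0.003)
t=6.070: state=(0.137, -0.046)
largest grid value and its neighbours: omega(2.130)=1.35074, omega(2.140)=1.35080, omega(2.150)=1.35026
parabola through these three points peaks at t≈2.136 with omega≈1.35085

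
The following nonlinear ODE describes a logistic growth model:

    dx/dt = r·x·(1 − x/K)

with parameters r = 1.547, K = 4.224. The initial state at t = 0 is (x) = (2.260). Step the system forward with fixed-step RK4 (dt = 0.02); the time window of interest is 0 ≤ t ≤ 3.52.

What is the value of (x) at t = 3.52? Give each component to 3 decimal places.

t=0.000: state=(2.260)
step 1 (dt=0.02): k1=(1.626), k2=(1.624), k3=(1.624), k4=(1.622); state += dt/6·(k1+2k2+2k3+k4)
t=0.020: state=(2.292)
t=0.040: state=(2.325)
t=0.060: state=(2.357)
continuing one RK4 step at a time; state shown every 10 steps (Δt=0.2):
t=0.200: state=(2.579)
t=0.400: state=(2.877)
t=0.600: state=(3.144)
t=0.800: state=(3.374)
t=1.000: state=(3.565)
t=1.200: state=(3.719)
t=1.400: state=(3.841)
t=1.600: state=(3.936)
t=1.800: state=(4.009)
t=2.000: state=(4.064)
t=2.200: state=(4.105)
t=2.400: state=(4.136)
t=2.600: state=(4.159)
t=2.800: state=(4.176)
t=3.000: state=(4.189)
t=3.200: state=(4.198)
t=3.400: state=(4.205)
t=3.520: state=(4.208)

(x) = (4.208)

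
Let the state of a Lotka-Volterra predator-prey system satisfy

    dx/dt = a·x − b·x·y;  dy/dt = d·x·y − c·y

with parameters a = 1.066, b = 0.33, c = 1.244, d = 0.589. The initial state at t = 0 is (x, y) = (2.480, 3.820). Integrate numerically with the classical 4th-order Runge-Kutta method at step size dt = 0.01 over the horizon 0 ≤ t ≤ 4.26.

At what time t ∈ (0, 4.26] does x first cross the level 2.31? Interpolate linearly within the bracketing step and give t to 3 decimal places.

t=0.000: state=(2.480, 3.820)
step 1 (dt=0.01): k1=(-0.483, 0.828), k2=(-0.486, 0.823), k3=(-0.486, 0.823), k4=(-0.488, 0.819); state += dt/6·(k1+2k2+2k3+k4)
t=0.010: state=(2.475, 3.828)
t=0.020: state=(2.470, 3.836)
t=0.030: state=(2.465, 3.844)
continuing one RK4 step at a time; state shown every 20 steps (Δt=0.2):
t=0.200: state=(2.373, 3.965)
t=0.300: state=(2.314, 4.020)
next step: t=0.310: state=(2.308, 4.024) — x has crossed 2.31
linear interpolation between t=0.300 (2.31436) and t=0.310 (2.30833) → t≈0.307

t = 0.307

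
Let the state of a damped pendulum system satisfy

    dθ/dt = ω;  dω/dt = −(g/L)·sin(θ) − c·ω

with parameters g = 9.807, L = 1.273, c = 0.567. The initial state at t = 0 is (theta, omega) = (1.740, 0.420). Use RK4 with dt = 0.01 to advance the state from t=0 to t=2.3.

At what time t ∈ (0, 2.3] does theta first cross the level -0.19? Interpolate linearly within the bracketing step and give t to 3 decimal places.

t = 0.863

t=0.000: state=(1.740, 0.420)
step 1 (dt=0.01): k1=(0.420, -7.832), k2=(0.381, -7.807), k3=(0.381, -7.807), k4=(0.342, -7.783); state += dt/6·(k1+2k2+2k3+k4)
t=0.010: state=(1.744, 0.342)
t=0.020: state=(1.747, 0.264)
t=0.030: state=(1.749, 0.187)
continuing one RK4 step at a time; state shown every 10 steps (Δt=0.1):
t=0.100: state=(1.744, -0.340)
t=0.200: state=(1.673, -1.063)
t=0.300: state=(1.532, -1.752)
t=0.400: state=(1.324, -2.396)
t=0.500: state=(1.056, -2.958)
t=0.600: state=(0.737, -3.378)
t=0.700: state=(0.387, -3.589)
t=0.800: state=(0.028, -3.544)
t=0.860: state=(-0.180, -3.390)
next step: t=0.870: state=(-0.214, -3.356) — theta has crossed -0.19
linear interpolation between t=0.860 (-0.18033) and t=0.870 (-0.21406) → t≈0.863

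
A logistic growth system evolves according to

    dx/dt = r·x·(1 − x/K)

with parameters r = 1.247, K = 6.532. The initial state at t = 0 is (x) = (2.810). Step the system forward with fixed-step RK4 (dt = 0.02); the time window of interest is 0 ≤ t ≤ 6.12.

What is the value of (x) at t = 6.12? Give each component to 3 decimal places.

(x) = (6.528)

t=0.000: state=(2.810)
step 1 (dt=0.02): k1=(1.997), k2=(2.000), k3=(2.000), k4=(2.003); state += dt/6·(k1+2k2+2k3+k4)
t=0.020: state=(2.850)
t=0.040: state=(2.890)
t=0.060: state=(2.930)
continuing one RK4 step at a time; state shown every 10 steps (Δt=0.2):
t=0.200: state=(3.214)
t=0.400: state=(3.620)
t=0.600: state=(4.015)
t=0.800: state=(4.388)
t=1.000: state=(4.731)
t=1.200: state=(5.038)
t=1.400: state=(5.306)
t=1.600: state=(5.535)
t=1.800: state=(5.728)
t=2.000: state=(5.888)
t=2.200: state=(6.019)
t=2.400: state=(6.125)
t=2.600: state=(6.211)
t=2.800: state=(6.279)
t=3.000: state=(6.333)
t=3.200: state=(6.376)
t=3.400: state=(6.410)
t=3.600: state=(6.436)
t=3.800: state=(6.457)
t=4.000: state=(6.474)
t=4.200: state=(6.486)
t=4.400: state=(6.496)
t=4.600: state=(6.504)
t=4.800: state=(6.510)
t=5.000: state=(6.515)
t=5.200: state=(6.519)
t=5.400: state=(6.522)
t=5.600: state=(6.524)
t=5.800: state=(6.526)
t=6.000: state=(6.527)
t=6.120: state=(6.528)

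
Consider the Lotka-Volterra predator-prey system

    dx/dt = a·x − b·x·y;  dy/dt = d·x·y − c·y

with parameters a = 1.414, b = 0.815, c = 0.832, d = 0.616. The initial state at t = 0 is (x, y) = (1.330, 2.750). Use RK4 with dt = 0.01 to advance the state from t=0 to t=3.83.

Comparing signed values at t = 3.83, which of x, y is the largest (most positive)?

largest component: x

t=0.000: state=(1.330, 2.750)
step 1 (dt=0.01): k1=(-1.100, -0.035), k2=(-1.096, -0.044), k3=(-1.095, -0.044), k4=(-1.091, -0.054); state += dt/6·(k1+2k2+2k3+k4)
t=0.010: state=(1.319, 2.750)
t=0.020: state=(1.308, 2.749)
t=0.030: state=(1.297, 2.748)
continuing one RK4 step at a time; state shown every 20 steps (Δt=0.2):
t=0.200: state=(1.130, 2.708)
t=0.400: state=(0.971, 2.609)
t=0.600: state=(0.852, 2.471)
t=0.800: state=(0.765, 2.310)
t=1.000: state=(0.706, 2.141)
t=1.200: state=(0.670, 1.973)
t=1.400: state=(0.653, 1.812)
t=1.600: state=(0.653, 1.663)
t=1.800: state=(0.668, 1.527)
t=2.000: state=(0.698, 1.406)
t=2.200: state=(0.743, 1.301)
t=2.400: state=(0.804, 1.212)
t=2.600: state=(0.881, 1.138)
t=2.800: state=(0.976, 1.080)
t=3.000: state=(1.090, 1.038)
t=3.200: state=(1.224, 1.014)
t=3.400: state=(1.377, 1.007)
t=3.600: state=(1.549, 1.021)
t=3.800: state=(1.736, 1.058)
t=3.830: state=(1.765, 1.066)
compare at T: x=1.765, y=1.066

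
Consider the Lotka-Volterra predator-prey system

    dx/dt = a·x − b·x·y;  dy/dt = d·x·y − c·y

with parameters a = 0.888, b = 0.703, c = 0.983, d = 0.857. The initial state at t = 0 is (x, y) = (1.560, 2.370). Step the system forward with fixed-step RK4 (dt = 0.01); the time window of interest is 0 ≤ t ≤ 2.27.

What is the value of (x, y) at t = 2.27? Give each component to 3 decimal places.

(x, y) = (0.496, 1.133)

t=0.000: state=(1.560, 2.370)
step 1 (dt=0.01): k1=(-1.214, 0.839), k2=(-1.214, 0.828), k3=(-1.214, 0.828), k4=(-1.213, 0.817); state += dt/6·(k1+2k2+2k3+k4)
t=0.010: state=(1.548, 2.378)
t=0.020: state=(1.536, 2.386)
t=0.030: state=(1.524, 2.394)
continuing one RK4 step at a time; state shown every 10 steps (Δt=0.1):
t=0.100: state=(1.439, 2.443)
t=0.200: state=(1.322, 2.492)
t=0.300: state=(1.212, 2.518)
t=0.400: state=(1.109, 2.520)
t=0.500: state=(1.016, 2.502)
t=0.600: state=(0.932, 2.465)
t=0.700: state=(0.858, 2.412)
t=0.800: state=(0.793, 2.347)
t=0.900: state=(0.737, 2.271)
t=1.000: state=(0.689, 2.188)
t=1.100: state=(0.647, 2.100)
t=1.200: state=(0.612, 2.009)
t=1.300: state=(0.583, 1.916)
t=1.400: state=(0.559, 1.824)
t=1.500: state=(0.539, 1.733)
t=1.600: state=(0.523, 1.643)
t=1.700: state=(0.511, 1.557)
t=1.800: state=(0.502, 1.474)
t=1.900: state=(0.496, 1.394)
t=2.000: state=(0.493, 1.318)
t=2.100: state=(0.492, 1.246)
t=2.200: state=(0.494, 1.178)
t=2.270: state=(0.496, 1.133)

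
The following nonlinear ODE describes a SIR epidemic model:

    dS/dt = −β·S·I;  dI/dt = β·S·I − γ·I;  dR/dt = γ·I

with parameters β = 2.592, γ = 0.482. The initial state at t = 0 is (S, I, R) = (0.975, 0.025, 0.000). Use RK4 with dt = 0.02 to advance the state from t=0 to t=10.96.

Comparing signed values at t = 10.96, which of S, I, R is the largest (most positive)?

t=0.000: state=(0.975, 0.025, 0.000)
step 1 (dt=0.02): k1=(-0.063, 0.051, 0.012), k2=(-0.064, 0.052, 0.012), k3=(-0.064, 0.052, 0.012), k4=(-0.066, 0.053, 0.013); state += dt/6·(k1+2k2+2k3+k4)
t=0.020: state=(0.974, 0.026, 0.000)
t=0.040: state=(0.972, 0.027, 0.001)
t=0.060: state=(0.971, 0.028, 0.001)
continuing one RK4 step at a time; state shown every 25 steps (Δt=0.5):
t=0.500: state=(0.922, 0.068, 0.010)
t=1.000: state=(0.800, 0.164, 0.037)
t=1.500: state=(0.588, 0.318, 0.094)
t=2.000: state=(0.353, 0.458, 0.189)
t=2.500: state=(0.187, 0.506, 0.307)
t=3.000: state=(0.098, 0.475, 0.427)
t=3.500: state=(0.055, 0.411, 0.534)
t=4.000: state=(0.034, 0.342, 0.624)
t=4.500: state=(0.023, 0.278, 0.699)
t=5.000: state=(0.016, 0.224, 0.759)
t=5.500: state=(0.013, 0.180, 0.808)
t=6.000: state=(0.010, 0.143, 0.846)
t=6.500: state=(0.009, 0.114, 0.877)
t=7.000: state=(0.008, 0.090, 0.902)
t=7.500: state=(0.007, 0.072, 0.921)
t=8.000: state=(0.006, 0.057, 0.937)
t=8.500: state=(0.006, 0.045, 0.949)
t=9.000: state=(0.006, 0.036, 0.959)
t=9.500: state=(0.005, 0.028, 0.966)
t=10.000: state=(0.005, 0.022, 0.972)
t=10.500: state=(0.005, 0.018, 0.977)
t=10.960: state=(0.005, 0.014, 0.981)
compare at T: S=0.005, I=0.014, R=0.981

largest component: R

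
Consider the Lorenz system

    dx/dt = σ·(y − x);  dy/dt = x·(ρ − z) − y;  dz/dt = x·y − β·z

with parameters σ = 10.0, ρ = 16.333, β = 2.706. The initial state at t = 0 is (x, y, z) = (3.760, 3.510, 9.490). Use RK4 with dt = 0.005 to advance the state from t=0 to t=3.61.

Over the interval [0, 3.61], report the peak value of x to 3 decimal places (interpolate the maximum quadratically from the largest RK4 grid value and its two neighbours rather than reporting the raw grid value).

max x = 9.663

t=0.000: state=(3.760, 3.510, 9.490)
step 1 (dt=0.005): k1=(-2.500, 22.220, -12.482), k2=(-1.882, 22.239, -12.211), k3=(-1.897, 22.247, -12.207), k4=(-1.293, 22.272, -11.933); state += dt/6·(k1+2k2+2k3+k4)
t=0.005: state=(3.751, 3.621, 9.429)
t=0.010: state=(3.747, 3.733, 9.371)
t=0.015: state=(3.749, 3.845, 9.315)
continuing one RK4 step at a time; state shown every 40 steps (Δt=0.2):
t=0.200: state=(6.465, 8.887, 10.382)
t=0.400: state=(9.554, 8.707, 19.675)
t=0.600: state=(4.876, 2.808, 17.126)
t=0.800: state=(3.366, 3.698, 11.651)
t=1.000: state=(5.644, 7.523, 10.632)
t=1.200: state=(9.035, 9.455, 17.464)
t=1.400: state=(6.118, 3.993, 18.085)
t=1.600: state=(3.928, 3.899, 13.040)
t=1.800: state=(5.484, 6.953, 11.412)
t=2.000: state=(8.423, 9.124, 16.356)
t=2.200: state=(6.667, 4.897, 18.069)
t=2.400: state=(4.470, 4.260, 13.875)
t=2.600: state=(5.572, 6.750, 12.192)
t=2.800: state=(7.978, 8.627, 15.929)
t=3.000: state=(6.819, 5.431, 17.701)
t=3.200: state=(4.906, 4.649, 14.340)
t=3.400: state=(5.739, 6.699, 12.855)
t=3.600: state=(7.663, 8.175, 15.792)
t=3.610: state=(7.709, 8.127, 15.989)
largest grid value and its neighbours: x(0.370)=9.65995, x(0.375)=9.66281, x(0.380)=9.65745
parabola through these three points peaks at t≈0.374 with x≈9.66290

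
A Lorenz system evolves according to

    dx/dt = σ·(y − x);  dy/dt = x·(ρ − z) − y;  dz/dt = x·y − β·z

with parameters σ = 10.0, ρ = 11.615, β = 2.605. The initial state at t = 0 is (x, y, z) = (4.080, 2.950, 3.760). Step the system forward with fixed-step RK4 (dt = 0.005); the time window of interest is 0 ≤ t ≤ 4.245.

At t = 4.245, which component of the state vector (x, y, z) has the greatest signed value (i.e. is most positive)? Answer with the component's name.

largest component: z

t=0.000: state=(4.080, 2.950, 3.760)
step 1 (dt=0.005): k1=(-11.300, 29.098, 2.241), k2=(-10.290, 28.781, 2.438), k3=(-10.323, 28.800, 2.441), k4=(-9.344, 28.500, 2.637); state += dt/6·(k1+2k2+2k3+k4)
t=0.005: state=(4.028, 3.094, 3.772)
t=0.010: state=(3.986, 3.235, 3.786)
t=0.015: state=(3.953, 3.374, 3.803)
continuing one RK4 step at a time; state shown every 40 steps (Δt=0.2):
t=0.200: state=(6.057, 8.070, 6.600)
t=0.400: state=(8.277, 7.480, 14.490)
t=0.600: state=(4.397, 2.537, 13.148)
t=0.800: state=(2.545, 2.402, 8.900)
t=1.000: state=(3.241, 4.025, 6.667)
t=1.200: state=(5.549, 6.945, 7.859)
t=1.400: state=(7.294, 7.146, 12.654)
t=1.600: state=(5.206, 3.877, 12.825)
t=1.800: state=(3.595, 3.369, 9.810)
t=2.000: state=(4.062, 4.684, 8.136)
t=2.200: state=(5.721, 6.587, 9.293)
t=2.400: state=(6.511, 6.247, 12.138)
t=2.600: state=(5.130, 4.338, 11.925)
t=2.800: state=(4.202, 4.117, 9.943)
t=3.000: state=(4.679, 5.177, 9.061)
t=3.200: state=(5.781, 6.235, 10.203)
t=3.400: state=(5.957, 5.652, 11.737)
t=3.600: state=(5.032, 4.586, 11.257)
t=3.800: state=(4.597, 4.630, 10.005)
t=4.000: state=(5.057, 5.422, 9.709)
t=4.200: state=(5.703, 5.888, 10.649)
t=4.245: state=(5.763, 5.840, 10.901)
compare at T: x=5.763, y=5.840, z=10.901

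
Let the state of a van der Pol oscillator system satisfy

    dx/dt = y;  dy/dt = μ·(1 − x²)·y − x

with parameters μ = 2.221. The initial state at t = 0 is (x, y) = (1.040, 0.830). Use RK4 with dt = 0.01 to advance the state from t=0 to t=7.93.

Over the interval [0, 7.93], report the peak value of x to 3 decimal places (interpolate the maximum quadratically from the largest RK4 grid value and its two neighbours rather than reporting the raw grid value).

max x = 2.021

t=0.000: state=(1.040, 0.830)
step 1 (dt=0.01): k1=(0.830, -1.190), k2=(0.824, -1.209), k3=(0.824, -1.209), k4=(0.818, -1.228); state += dt/6·(k1+2k2+2k3+k4)
t=0.010: state=(1.048, 0.818)
t=0.020: state=(1.056, 0.805)
t=0.030: state=(1.064, 0.793)
continuing one RK4 step at a time; state shown every 50 steps (Δt=0.5):
t=0.500: state=(1.267, 0.069)
t=1.000: state=(1.162, -0.439)
t=1.500: state=(0.829, -0.946)
t=2.000: state=(0.054, -2.498)
t=2.500: state=(-1.648, -2.576)
t=3.000: state=(-1.993, 0.166)
t=3.500: state=(-1.858, 0.320)
t=4.000: state=(-1.683, 0.379)
t=4.500: state=(-1.473, 0.472)
t=5.000: state=(-1.197, 0.659)
t=5.500: state=(-0.762, 1.184)
t=6.000: state=(0.233, 3.231)
t=6.500: state=(1.882, 1.395)
t=7.000: state=(1.987, -0.237)
t=7.500: state=(1.840, -0.328)
t=7.930: state=(1.689, -0.377)
largest grid value and its neighbours: x(6.760)=2.02118, x(6.770)=2.02120, x(6.780)=2.02102
parabola through these three points peaks at t≈6.766 with x≈2.02121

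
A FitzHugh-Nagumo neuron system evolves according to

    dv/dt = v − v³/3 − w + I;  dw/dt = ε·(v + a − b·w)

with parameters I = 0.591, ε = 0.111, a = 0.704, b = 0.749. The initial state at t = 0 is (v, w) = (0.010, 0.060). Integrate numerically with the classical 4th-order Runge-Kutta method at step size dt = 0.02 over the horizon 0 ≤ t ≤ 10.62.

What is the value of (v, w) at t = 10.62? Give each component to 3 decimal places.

t=0.000: state=(0.010, 0.060)
step 1 (dt=0.02): k1=(0.541, 0.074), k2=(0.546, 0.075), k3=(0.546, 0.075), k4=(0.550, 0.075); state += dt/6·(k1+2k2+2k3+k4)
t=0.020: state=(0.021, 0.061)
t=0.040: state=(0.032, 0.063)
t=0.060: state=(0.043, 0.065)
continuing one RK4 step at a time; state shown every 25 steps (Δt=0.5):
t=0.500: state=(0.347, 0.105)
t=1.000: state=(0.825, 0.170)
t=1.500: state=(1.331, 0.261)
t=2.000: state=(1.645, 0.371)
t=2.500: state=(1.748, 0.487)
t=3.000: state=(1.750, 0.600)
t=3.500: state=(1.715, 0.709)
t=4.000: state=(1.669, 0.810)
t=4.500: state=(1.617, 0.905)
t=5.000: state=(1.563, 0.992)
t=5.500: state=(1.506, 1.074)
t=6.000: state=(1.447, 1.149)
t=6.500: state=(1.385, 1.217)
t=7.000: state=(1.320, 1.279)
t=7.500: state=(1.250, 1.335)
t=8.000: state=(1.174, 1.385)
t=8.500: state=(1.090, 1.429)
t=9.000: state=(0.993, 1.465)
t=9.500: state=(0.879, 1.495)
t=10.000: state=(0.738, 1.516)
t=10.500: state=(0.549, 1.528)
t=10.620: state=(0.494, 1.529)

(v, w) = (0.494, 1.529)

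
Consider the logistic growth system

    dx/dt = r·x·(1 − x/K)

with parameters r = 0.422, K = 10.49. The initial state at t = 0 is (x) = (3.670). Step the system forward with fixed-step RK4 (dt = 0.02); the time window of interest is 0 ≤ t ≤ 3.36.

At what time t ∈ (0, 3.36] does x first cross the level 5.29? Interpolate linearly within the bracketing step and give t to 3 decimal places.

t=0.000: state=(3.670)
step 1 (dt=0.02): k1=(1.007), k2=(1.008), k3=(1.008), k4=(1.009); state += dt/6·(k1+2k2+2k3+k4)
t=0.020: state=(3.690)
t=0.040: state=(3.710)
t=0.060: state=(3.731)
continuing one RK4 step at a time; state shown every 10 steps (Δt=0.2):
t=0.200: state=(3.874)
t=0.400: state=(4.082)
t=0.600: state=(4.295)
t=0.800: state=(4.510)
t=1.000: state=(4.728)
t=1.200: state=(4.948)
t=1.400: state=(5.169)
t=1.500: state=(5.280)
next step: t=1.520: state=(5.302) — x has crossed 5.29
linear interpolation between t=1.500 (5.27996) and t=1.520 (5.30210) → t≈1.509

t = 1.509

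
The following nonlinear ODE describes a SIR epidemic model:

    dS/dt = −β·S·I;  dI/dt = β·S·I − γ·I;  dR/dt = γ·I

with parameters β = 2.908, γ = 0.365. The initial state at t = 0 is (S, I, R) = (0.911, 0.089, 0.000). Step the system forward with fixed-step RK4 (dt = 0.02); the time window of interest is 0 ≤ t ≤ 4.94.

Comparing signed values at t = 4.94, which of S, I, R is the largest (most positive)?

largest component: R

t=0.000: state=(0.911, 0.089, 0.000)
step 1 (dt=0.02): k1=(-0.236, 0.203, 0.032), k2=(-0.241, 0.207, 0.033), k3=(-0.241, 0.207, 0.033), k4=(-0.245, 0.211, 0.034); state += dt/6·(k1+2k2+2k3+k4)
t=0.020: state=(0.906, 0.093, 0.001)
t=0.040: state=(0.901, 0.097, 0.001)
t=0.060: state=(0.896, 0.102, 0.002)
continuing one RK4 step at a time; state shown every 10 steps (Δt=0.2):
t=0.200: state=(0.853, 0.138, 0.008)
t=0.400: state=(0.773, 0.207, 0.021)
t=0.600: state=(0.669, 0.292, 0.039)
t=0.800: state=(0.549, 0.387, 0.064)
t=1.000: state=(0.427, 0.478, 0.095)
t=1.200: state=(0.316, 0.551, 0.133)
t=1.400: state=(0.226, 0.599, 0.175)
t=1.600: state=(0.158, 0.622, 0.220)
t=1.800: state=(0.110, 0.625, 0.265)
t=2.000: state=(0.077, 0.613, 0.311)
t=2.200: state=(0.054, 0.591, 0.355)
t=2.400: state=(0.039, 0.565, 0.397)
t=2.600: state=(0.028, 0.535, 0.437)
t=2.800: state=(0.021, 0.504, 0.475)
t=3.000: state=(0.016, 0.474, 0.511)
t=3.200: state=(0.012, 0.444, 0.544)
t=3.400: state=(0.009, 0.415, 0.575)
t=3.600: state=(0.007, 0.388, 0.605)
t=3.800: state=(0.006, 0.362, 0.632)
t=4.000: state=(0.005, 0.337, 0.658)
t=4.200: state=(0.004, 0.315, 0.681)
t=4.400: state=(0.003, 0.293, 0.704)
t=4.600: state=(0.003, 0.273, 0.724)
t=4.800: state=(0.002, 0.254, 0.744)
t=4.940: state=(0.002, 0.242, 0.756)
compare at T: S=0.002, I=0.242, R=0.756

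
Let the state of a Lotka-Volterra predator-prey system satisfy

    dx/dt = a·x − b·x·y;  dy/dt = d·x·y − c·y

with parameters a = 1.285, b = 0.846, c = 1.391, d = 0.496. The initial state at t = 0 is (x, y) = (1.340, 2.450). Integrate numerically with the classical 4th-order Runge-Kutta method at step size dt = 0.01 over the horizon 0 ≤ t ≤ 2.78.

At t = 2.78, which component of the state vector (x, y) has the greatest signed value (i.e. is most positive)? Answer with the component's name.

largest component: x

t=0.000: state=(1.340, 2.450)
step 1 (dt=0.01): k1=(-1.056, -1.780), k2=(-1.041, -1.780), k3=(-1.041, -1.779), k4=(-1.027, -1.779); state += dt/6·(k1+2k2+2k3+k4)
t=0.010: state=(1.330, 2.432)
t=0.020: state=(1.319, 2.414)
t=0.030: state=(1.310, 2.397)
continuing one RK4 step at a time; state shown every 10 steps (Δt=0.1):
t=0.100: state=(1.248, 2.273)
t=0.200: state=(1.179, 2.100)
t=0.300: state=(1.131, 1.935)
t=0.400: state=(1.099, 1.779)
t=0.500: state=(1.082, 1.634)
t=0.600: state=(1.077, 1.500)
t=0.700: state=(1.085, 1.377)
t=0.800: state=(1.103, 1.265)
t=0.900: state=(1.132, 1.164)
t=1.000: state=(1.171, 1.072)
t=1.100: state=(1.221, 0.990)
t=1.200: state=(1.280, 0.916)
t=1.300: state=(1.351, 0.851)
t=1.400: state=(1.433, 0.793)
t=1.500: state=(1.527, 0.743)
t=1.600: state=(1.634, 0.699)
t=1.700: state=(1.754, 0.662)
t=1.800: state=(1.889, 0.630)
t=1.900: state=(2.039, 0.604)
t=2.000: state=(2.205, 0.584)
t=2.100: state=(2.388, 0.570)
t=2.200: state=(2.589, 0.561)
t=2.300: state=(2.808, 0.558)
t=2.400: state=(3.045, 0.561)
t=2.500: state=(3.301, 0.571)
t=2.600: state=(3.574, 0.590)
t=2.700: state=(3.862, 0.617)
t=2.780: state=(4.101, 0.646)
compare at T: x=4.101, y=0.646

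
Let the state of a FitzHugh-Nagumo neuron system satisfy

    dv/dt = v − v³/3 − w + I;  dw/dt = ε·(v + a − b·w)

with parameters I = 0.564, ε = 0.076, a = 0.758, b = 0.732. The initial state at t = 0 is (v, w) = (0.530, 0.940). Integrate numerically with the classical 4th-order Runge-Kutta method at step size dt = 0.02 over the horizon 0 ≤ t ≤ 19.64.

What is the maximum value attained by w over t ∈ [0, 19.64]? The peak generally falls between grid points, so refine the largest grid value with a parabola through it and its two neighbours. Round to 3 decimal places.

max w = 1.421

t=0.000: state=(0.530, 0.940)
step 1 (dt=0.02): k1=(0.104, 0.046), k2=(0.105, 0.046), k3=(0.105, 0.046), k4=(0.105, 0.046); state += dt/6·(k1+2k2+2k3+k4)
t=0.020: state=(0.532, 0.941)
t=0.040: state=(0.534, 0.942)
t=0.060: state=(0.536, 0.943)
continuing one RK4 step at a time; state shown every 50 steps (Δt=1):
t=1.000: state=(0.649, 0.989)
t=2.000: state=(0.791, 1.044)
t=3.000: state=(0.927, 1.108)
t=4.000: state=(1.015, 1.176)
t=5.000: state=(1.034, 1.244)
t=6.000: state=(0.987, 1.308)
t=7.000: state=(0.877, 1.363)
t=8.000: state=(0.679, 1.403)
t=9.000: state=(0.286, 1.421)
t=10.000: state=(-0.671, 1.391)
t=11.000: state=(-1.828, 1.272)
t=12.000: state=(-1.968, 1.116)
t=13.000: state=(-1.926, 0.968)
t=14.000: state=(-1.874, 0.831)
t=15.000: state=(-1.822, 0.705)
t=16.000: state=(-1.770, 0.591)
t=17.000: state=(-1.718, 0.486)
t=18.000: state=(-1.667, 0.390)
t=19.000: state=(-1.616, 0.304)
t=19.640: state=(-1.584, 0.253)
largest grid value and its neighbours: w(8.980)=1.42072, w(9.000)=1.42073, w(9.020)=1.42073
parabola through these three points peaks at t≈9.006 with w≈1.42073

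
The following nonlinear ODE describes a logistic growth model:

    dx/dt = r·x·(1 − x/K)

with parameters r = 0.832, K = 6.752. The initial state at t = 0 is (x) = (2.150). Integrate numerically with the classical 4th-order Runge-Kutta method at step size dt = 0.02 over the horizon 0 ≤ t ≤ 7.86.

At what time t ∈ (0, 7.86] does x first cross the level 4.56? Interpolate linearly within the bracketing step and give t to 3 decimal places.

t=0.000: state=(2.150)
step 1 (dt=0.02): k1=(1.219), k2=(1.223), k3=(1.223), k4=(1.227); state += dt/6·(k1+2k2+2k3+k4)
t=0.020: state=(2.174)
t=0.040: state=(2.199)
t=0.060: state=(2.224)
continuing one RK4 step at a time; state shown every 25 steps (Δt=0.5):
t=0.500: state=(2.799)
t=1.000: state=(3.496)
t=1.500: state=(4.182)
t=1.780: state=(4.541)
next step: t=1.800: state=(4.566) — x has crossed 4.56
linear interpolation between t=1.780 (4.54135) and t=1.800 (4.56602) → t≈1.795

t = 1.795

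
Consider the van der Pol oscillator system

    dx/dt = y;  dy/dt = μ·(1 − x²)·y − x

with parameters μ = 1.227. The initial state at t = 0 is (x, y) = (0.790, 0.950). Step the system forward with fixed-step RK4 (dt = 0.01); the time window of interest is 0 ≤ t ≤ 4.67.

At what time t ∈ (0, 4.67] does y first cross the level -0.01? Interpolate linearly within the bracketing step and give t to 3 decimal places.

t = 0.854

t=0.000: state=(0.790, 0.950)
step 1 (dt=0.01): k1=(0.950, -0.352), k2=(0.948, -0.366), k3=(0.948, -0.366), k4=(0.946, -0.381); state += dt/6·(k1+2k2+2k3+k4)
t=0.010: state=(0.799, 0.946)
t=0.020: state=(0.809, 0.942)
t=0.030: state=(0.818, 0.938)
continuing one RK4 step at a time; state shown every 20 steps (Δt=0.2):
t=0.200: state=(0.969, 0.823)
t=0.400: state=(1.113, 0.599)
t=0.600: state=(1.206, 0.327)
t=0.800: state=(1.244, 0.058)
t=0.850: state=(1.245, -0.005)
next step: t=0.860: state=(1.245, -0.018) — y has crossed -0.01
linear interpolation between t=0.850 (-0.00532) and t=0.860 (-0.01769) → t≈0.854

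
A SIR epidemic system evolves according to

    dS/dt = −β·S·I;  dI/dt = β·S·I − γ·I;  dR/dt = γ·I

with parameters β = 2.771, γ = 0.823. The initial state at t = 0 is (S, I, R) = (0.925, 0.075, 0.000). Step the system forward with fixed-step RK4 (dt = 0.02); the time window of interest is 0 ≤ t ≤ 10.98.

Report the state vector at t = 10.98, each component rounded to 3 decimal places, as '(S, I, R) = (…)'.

t=0.000: state=(0.925, 0.075, 0.000)
step 1 (dt=0.02): k1=(-0.192, 0.131, 0.062), k2=(-0.195, 0.132, 0.063), k3=(-0.195, 0.132, 0.063), k4=(-0.198, 0.134, 0.064); state += dt/6·(k1+2k2+2k3+k4)
t=0.020: state=(0.921, 0.078, 0.001)
t=0.040: state=(0.917, 0.080, 0.003)
t=0.060: state=(0.913, 0.083, 0.004)
continuing one RK4 step at a time; state shown every 25 steps (Δt=0.5):
t=0.500: state=(0.788, 0.164, 0.048)
t=1.000: state=(0.578, 0.282, 0.140)
t=1.500: state=(0.368, 0.358, 0.274)
t=2.000: state=(0.223, 0.354, 0.423)
t=2.500: state=(0.141, 0.300, 0.559)
t=3.000: state=(0.097, 0.234, 0.669)
t=3.500: state=(0.073, 0.174, 0.752)
t=4.000: state=(0.060, 0.127, 0.814)
t=4.500: state=(0.051, 0.091, 0.858)
t=5.000: state=(0.046, 0.064, 0.890)
t=5.500: state=(0.043, 0.045, 0.912)
t=6.000: state=(0.041, 0.032, 0.928)
t=6.500: state=(0.039, 0.022, 0.939)
t=7.000: state=(0.038, 0.016, 0.946)
t=7.500: state=(0.038, 0.011, 0.952)
t=8.000: state=(0.037, 0.008, 0.955)
t=8.500: state=(0.037, 0.005, 0.958)
t=9.000: state=(0.037, 0.004, 0.960)
t=9.500: state=(0.036, 0.003, 0.961)
t=10.000: state=(0.036, 0.002, 0.962)
t=10.500: state=(0.036, 0.001, 0.963)
t=10.980: state=(0.036, 0.001, 0.963)

(S, I, R) = (0.036, 0.001, 0.963)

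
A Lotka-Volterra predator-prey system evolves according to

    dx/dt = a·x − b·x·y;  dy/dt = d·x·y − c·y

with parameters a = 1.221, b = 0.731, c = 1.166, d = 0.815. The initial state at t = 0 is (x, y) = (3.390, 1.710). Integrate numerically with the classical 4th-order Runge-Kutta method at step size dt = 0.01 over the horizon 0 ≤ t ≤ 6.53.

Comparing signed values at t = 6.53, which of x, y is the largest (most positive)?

largest component: y

t=0.000: state=(3.390, 1.710)
step 1 (dt=0.01): k1=(-0.098, 2.731), k2=(-0.132, 2.752), k3=(-0.132, 2.752), k4=(-0.166, 2.773); state += dt/6·(k1+2k2+2k3+k4)
t=0.010: state=(3.389, 1.738)
t=0.020: state=(3.387, 1.765)
t=0.030: state=(3.384, 1.794)
continuing one RK4 step at a time; state shown every 25 steps (Δt=0.25):
t=0.250: state=(3.139, 2.504)
t=0.500: state=(2.492, 3.337)
t=0.750: state=(1.744, 3.833)
t=1.000: state=(1.166, 3.837)
t=1.250: state=(0.807, 3.493)
t=1.500: state=(0.604, 3.007)
t=1.750: state=(0.495, 2.510)
t=2.000: state=(0.443, 2.062)
t=2.250: state=(0.427, 1.682)
t=2.500: state=(0.439, 1.372)
t=2.750: state=(0.475, 1.125)
t=3.000: state=(0.534, 0.931)
t=3.250: state=(0.620, 0.782)
t=3.500: state=(0.737, 0.671)
t=3.750: state=(0.892, 0.591)
t=4.000: state=(1.092, 0.540)
t=4.250: state=(1.346, 0.517)
t=4.500: state=(1.662, 0.524)
t=4.750: state=(2.042, 0.570)
t=5.000: state=(2.475, 0.675)
t=5.250: state=(2.921, 0.874)
t=5.500: state=(3.280, 1.231)
t=5.750: state=(3.380, 1.824)
t=6.000: state=(3.056, 2.646)
t=6.250: state=(2.368, 3.449)
t=6.500: state=(1.634, 3.866)
t=6.530: state=(1.557, 3.882)
compare at T: x=1.557, y=3.882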